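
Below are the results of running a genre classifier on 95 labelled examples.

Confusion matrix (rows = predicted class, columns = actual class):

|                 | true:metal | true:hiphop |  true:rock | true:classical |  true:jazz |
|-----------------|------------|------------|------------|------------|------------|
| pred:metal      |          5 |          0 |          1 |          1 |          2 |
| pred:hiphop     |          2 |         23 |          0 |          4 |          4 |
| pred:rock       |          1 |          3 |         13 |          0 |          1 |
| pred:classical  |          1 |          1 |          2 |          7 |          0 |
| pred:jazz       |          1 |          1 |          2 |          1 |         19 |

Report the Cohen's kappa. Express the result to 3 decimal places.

0.616

Observed agreement pₒ = trace/N = 67/95 = 0.7053
Expected agreement pₑ = Σ (rowᵢ·colᵢ)/N² = (10·9 + 28·33 + 18·18 + 13·11 + 26·24)/95² = 0.2332
κ = (pₒ − pₑ)/(1 − pₑ) = (0.7053 − 0.2332)/(1 − 0.2332) = 0.616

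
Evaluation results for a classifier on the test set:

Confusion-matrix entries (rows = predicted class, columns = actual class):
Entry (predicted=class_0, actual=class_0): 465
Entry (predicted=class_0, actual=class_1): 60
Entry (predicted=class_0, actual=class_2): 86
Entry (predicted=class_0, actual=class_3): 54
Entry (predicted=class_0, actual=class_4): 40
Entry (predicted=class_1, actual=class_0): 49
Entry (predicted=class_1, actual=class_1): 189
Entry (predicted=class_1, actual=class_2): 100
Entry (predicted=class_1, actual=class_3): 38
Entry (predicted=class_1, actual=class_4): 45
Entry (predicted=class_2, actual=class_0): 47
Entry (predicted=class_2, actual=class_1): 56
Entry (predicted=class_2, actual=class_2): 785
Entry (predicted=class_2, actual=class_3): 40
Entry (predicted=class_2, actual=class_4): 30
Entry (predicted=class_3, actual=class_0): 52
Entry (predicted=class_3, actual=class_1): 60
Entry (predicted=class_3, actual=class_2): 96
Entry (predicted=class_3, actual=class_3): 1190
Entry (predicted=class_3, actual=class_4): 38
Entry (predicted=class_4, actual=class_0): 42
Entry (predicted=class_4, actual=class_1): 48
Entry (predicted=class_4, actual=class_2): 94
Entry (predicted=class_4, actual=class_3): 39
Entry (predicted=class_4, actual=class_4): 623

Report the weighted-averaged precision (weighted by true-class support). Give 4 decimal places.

Per-class precision (TP/(TP+FP)):
  class_0: TP=465, FP=60+86+54+40=240 → 465/705 = 0.65957
  class_1: TP=189, FP=49+100+38+45=232 → 189/421 = 0.44893
  class_2: TP=785, FP=47+56+40+30=173 → 785/958 = 0.81942
  class_3: TP=1190, FP=52+60+96+38=246 → 1190/1436 = 0.82869
  class_4: TP=623, FP=42+48+94+39=223 → 623/846 = 0.73641
Weighted-precision = Σ (supportᵢ/N)·precisionᵢ with N=4366: (655/4366)·0.65957 + (413/4366)·0.44893 + (1161/4366)·0.81942 + (1361/4366)·0.82869 + (776/4366)·0.73641 = 0.7485

0.7485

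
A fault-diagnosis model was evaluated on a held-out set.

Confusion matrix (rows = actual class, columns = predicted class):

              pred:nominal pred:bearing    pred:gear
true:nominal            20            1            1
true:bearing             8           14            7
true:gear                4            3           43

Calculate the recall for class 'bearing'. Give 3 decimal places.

Treat 'bearing' as positive and all other classes as negative.
recall = TP/(TP+FN).
bearing: TP=14, FN=8+7=15 → 14/29 = 0.4828

0.483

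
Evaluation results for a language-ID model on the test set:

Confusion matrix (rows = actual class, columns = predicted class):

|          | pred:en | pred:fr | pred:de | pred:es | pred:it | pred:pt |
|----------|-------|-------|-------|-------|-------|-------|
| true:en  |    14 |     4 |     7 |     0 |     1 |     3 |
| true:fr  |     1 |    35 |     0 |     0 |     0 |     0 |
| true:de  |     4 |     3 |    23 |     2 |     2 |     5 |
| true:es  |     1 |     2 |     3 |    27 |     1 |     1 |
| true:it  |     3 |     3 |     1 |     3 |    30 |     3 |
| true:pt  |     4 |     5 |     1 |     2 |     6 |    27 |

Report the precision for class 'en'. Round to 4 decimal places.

0.5185

Treat 'en' as positive and all other classes as negative.
precision = TP/(TP+FP).
en: TP=14, FP=1+4+1+3+4=13 → 14/27 = 0.51852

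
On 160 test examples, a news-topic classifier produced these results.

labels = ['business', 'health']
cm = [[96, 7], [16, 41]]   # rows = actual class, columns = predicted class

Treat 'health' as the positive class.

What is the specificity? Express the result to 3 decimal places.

0.932

Specificity = TN/(TN+FP) = 96/(96+7) = 0.932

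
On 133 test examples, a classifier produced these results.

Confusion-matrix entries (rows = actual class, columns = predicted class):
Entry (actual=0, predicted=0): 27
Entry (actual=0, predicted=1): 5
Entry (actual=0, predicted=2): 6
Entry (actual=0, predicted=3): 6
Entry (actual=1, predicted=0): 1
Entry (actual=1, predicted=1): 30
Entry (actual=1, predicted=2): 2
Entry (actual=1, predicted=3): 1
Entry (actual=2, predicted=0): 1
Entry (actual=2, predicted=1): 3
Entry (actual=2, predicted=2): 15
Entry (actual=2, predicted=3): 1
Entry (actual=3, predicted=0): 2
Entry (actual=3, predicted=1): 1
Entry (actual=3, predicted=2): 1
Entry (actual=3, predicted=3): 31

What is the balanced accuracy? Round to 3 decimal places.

0.783

Balanced accuracy = mean of per-class recall.
  0: recall = 27/44 = 0.6136
  1: recall = 30/34 = 0.8824
  2: recall = 15/20 = 0.7500
  3: recall = 31/35 = 0.8857
Mean = (0.6136 + 0.8824 + 0.7500 + 0.8857) / 4 = 0.783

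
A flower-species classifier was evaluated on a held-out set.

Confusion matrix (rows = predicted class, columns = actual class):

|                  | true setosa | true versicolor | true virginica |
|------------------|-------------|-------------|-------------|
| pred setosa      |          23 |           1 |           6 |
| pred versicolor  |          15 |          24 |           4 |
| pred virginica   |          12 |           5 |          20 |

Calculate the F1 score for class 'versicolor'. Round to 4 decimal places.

One-vs-rest for 'versicolor': TP = diagonal; FP = other classes predicted 'versicolor'; FN = 'versicolor' predicted as other.
F1 score = 2·TP/(2·TP+FP+FN).
versicolor: TP=24, FP=15+4=19, FN=1+5=6 → 48/73 = 0.65753

0.6575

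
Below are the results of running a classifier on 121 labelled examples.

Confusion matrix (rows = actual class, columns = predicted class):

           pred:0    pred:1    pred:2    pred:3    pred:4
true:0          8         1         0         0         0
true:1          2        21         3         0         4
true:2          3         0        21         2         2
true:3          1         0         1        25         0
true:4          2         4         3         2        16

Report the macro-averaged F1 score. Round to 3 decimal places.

0.737

Per-class F1 score (2·TP/(2·TP+FP+FN)):
  0: TP=8, FP=2+3+1+2=8, FN=1+0+0+0=1 → 16/25 = 0.6400
  1: TP=21, FP=1+0+0+4=5, FN=2+3+0+4=9 → 42/56 = 0.7500
  2: TP=21, FP=0+3+1+3=7, FN=3+0+2+2=7 → 42/56 = 0.7500
  3: TP=25, FP=0+0+2+2=4, FN=1+0+1+0=2 → 50/56 = 0.8929
  4: TP=16, FP=0+4+2+0=6, FN=2+4+3+2=11 → 32/49 = 0.6531
Macro-F1 score = mean = (0.6400 + 0.7500 + 0.7500 + 0.8929 + 0.6531) / 5 = 0.737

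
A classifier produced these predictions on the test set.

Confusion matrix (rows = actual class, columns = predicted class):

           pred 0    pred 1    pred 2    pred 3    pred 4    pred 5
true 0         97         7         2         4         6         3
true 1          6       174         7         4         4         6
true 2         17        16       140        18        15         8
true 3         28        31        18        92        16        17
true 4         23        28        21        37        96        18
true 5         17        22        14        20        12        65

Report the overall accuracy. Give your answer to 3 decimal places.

0.599

Accuracy = trace / total = (97+174+140+92+96+65=664) / 1109 = 664/1109 = 0.599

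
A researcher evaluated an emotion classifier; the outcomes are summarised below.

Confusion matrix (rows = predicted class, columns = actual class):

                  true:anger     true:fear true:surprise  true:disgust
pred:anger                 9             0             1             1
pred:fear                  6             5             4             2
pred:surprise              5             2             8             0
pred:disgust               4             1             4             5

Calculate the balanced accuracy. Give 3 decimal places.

0.524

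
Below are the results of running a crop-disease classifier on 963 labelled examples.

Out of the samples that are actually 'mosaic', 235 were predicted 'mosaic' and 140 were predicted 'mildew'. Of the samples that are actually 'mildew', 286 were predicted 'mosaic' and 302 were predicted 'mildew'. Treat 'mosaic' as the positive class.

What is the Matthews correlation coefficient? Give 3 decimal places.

0.137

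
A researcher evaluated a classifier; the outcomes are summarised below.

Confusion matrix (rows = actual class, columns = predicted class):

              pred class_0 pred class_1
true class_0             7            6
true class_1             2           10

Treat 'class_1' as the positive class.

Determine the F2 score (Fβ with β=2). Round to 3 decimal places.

Fβ = (1+β²)·TP / ((1+β²)·TP + β²·FN + FP), with β²=4
= 5·10 / (5·10 + 4·2 + 6) = 0.781

0.781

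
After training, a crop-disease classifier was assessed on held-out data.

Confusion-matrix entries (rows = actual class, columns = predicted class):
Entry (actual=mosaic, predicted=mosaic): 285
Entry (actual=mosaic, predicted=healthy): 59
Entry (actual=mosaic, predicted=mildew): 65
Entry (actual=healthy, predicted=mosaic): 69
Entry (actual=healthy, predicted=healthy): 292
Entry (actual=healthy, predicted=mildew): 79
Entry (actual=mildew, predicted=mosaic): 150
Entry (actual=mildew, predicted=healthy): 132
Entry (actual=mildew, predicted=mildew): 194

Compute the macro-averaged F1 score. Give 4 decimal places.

0.5779

Per-class F1 score (2·TP/(2·TP+FP+FN)):
  mosaic: TP=285, FP=69+150=219, FN=59+65=124 → 570/913 = 0.62432
  healthy: TP=292, FP=59+132=191, FN=69+79=148 → 584/923 = 0.63272
  mildew: TP=194, FP=65+79=144, FN=150+132=282 → 388/814 = 0.47666
Macro-F1 score = mean = (0.62432 + 0.63272 + 0.47666) / 3 = 0.5779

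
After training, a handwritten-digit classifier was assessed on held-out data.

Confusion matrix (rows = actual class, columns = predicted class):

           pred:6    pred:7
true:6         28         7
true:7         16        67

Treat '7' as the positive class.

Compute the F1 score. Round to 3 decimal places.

Precision = TP/(TP+FP) = 67/74 = 0.9054
Recall = TP/(TP+FN) = 67/83 = 0.8072
F1 = 2·TP/(2·TP+FP+FN) = 134/157 = 0.854

0.854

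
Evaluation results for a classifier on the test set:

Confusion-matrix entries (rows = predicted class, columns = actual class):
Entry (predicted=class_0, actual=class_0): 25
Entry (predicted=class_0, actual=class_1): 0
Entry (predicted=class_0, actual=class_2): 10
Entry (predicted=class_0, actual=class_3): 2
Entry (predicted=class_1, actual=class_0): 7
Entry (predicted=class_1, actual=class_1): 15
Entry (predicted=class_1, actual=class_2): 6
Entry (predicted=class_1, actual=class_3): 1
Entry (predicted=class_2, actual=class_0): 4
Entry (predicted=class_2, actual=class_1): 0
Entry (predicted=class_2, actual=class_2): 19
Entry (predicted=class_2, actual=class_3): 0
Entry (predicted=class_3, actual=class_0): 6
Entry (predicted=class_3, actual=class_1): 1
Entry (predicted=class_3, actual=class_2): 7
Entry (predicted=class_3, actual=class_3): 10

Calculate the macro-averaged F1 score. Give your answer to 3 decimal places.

0.606

Per-class F1 score (2·TP/(2·TP+FP+FN)):
  class_0: TP=25, FP=0+10+2=12, FN=7+4+6=17 → 50/79 = 0.6329
  class_1: TP=15, FP=7+6+1=14, FN=0+0+1=1 → 30/45 = 0.6667
  class_2: TP=19, FP=4+0+0=4, FN=10+6+7=23 → 38/65 = 0.5846
  class_3: TP=10, FP=6+1+7=14, FN=2+1+0=3 → 20/37 = 0.5405
Macro-F1 score = mean = (0.6329 + 0.6667 + 0.5846 + 0.5405) / 4 = 0.606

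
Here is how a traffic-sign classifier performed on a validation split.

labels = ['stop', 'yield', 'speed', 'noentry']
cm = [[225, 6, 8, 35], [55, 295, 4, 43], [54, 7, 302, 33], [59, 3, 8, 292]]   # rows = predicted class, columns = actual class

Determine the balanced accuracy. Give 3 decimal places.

Balanced accuracy = mean of per-class recall.
  stop: recall = 225/393 = 0.5725
  yield: recall = 295/311 = 0.9486
  speed: recall = 302/322 = 0.9379
  noentry: recall = 292/403 = 0.7246
Mean = (0.5725 + 0.9486 + 0.9379 + 0.7246) / 4 = 0.796

0.796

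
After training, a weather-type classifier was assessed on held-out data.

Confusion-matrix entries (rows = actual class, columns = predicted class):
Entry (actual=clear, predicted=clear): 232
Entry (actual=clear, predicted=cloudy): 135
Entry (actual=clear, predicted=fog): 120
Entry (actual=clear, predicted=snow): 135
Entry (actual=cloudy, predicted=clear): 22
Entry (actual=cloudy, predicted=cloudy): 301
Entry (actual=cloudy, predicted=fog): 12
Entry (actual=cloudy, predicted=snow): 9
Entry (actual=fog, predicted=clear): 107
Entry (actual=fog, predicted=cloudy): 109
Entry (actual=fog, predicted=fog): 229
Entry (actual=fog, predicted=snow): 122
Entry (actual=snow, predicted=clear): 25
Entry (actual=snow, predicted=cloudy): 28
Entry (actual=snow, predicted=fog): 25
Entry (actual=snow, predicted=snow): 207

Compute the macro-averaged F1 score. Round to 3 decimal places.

Per-class F1 score (2·TP/(2·TP+FP+FN)):
  clear: TP=232, FP=22+107+25=154, FN=135+120+135=390 → 464/1008 = 0.4603
  cloudy: TP=301, FP=135+109+28=272, FN=22+12+9=43 → 602/917 = 0.6565
  fog: TP=229, FP=120+12+25=157, FN=107+109+122=338 → 458/953 = 0.4806
  snow: TP=207, FP=135+9+122=266, FN=25+28+25=78 → 414/758 = 0.5462
Macro-F1 score = mean = (0.4603 + 0.6565 + 0.4806 + 0.5462) / 4 = 0.536

0.536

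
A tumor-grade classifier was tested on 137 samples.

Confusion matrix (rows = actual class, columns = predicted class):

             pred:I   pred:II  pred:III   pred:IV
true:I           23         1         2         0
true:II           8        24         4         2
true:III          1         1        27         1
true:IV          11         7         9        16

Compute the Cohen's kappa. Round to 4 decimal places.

Observed agreement pₒ = trace/N = 90/137 = 0.65693
Expected agreement pₑ = Σ (rowᵢ·colᵢ)/N² = (26·43 + 38·33 + 30·42 + 43·19)/137² = 0.23704
κ = (pₒ − pₑ)/(1 − pₑ) = (0.65693 − 0.23704)/(1 − 0.23704) = 0.5503

0.5503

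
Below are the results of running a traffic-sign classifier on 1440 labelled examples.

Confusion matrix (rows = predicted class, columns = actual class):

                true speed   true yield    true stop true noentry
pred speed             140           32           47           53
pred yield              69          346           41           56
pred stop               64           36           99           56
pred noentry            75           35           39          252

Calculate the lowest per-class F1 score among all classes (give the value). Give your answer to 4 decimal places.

Per-class F1 score (2·TP/(2·TP+FP+FN)):
  speed: TP=140, FP=32+47+53=132, FN=69+64+75=208 → 280/620 = 0.45161
  yield: TP=346, FP=69+41+56=166, FN=32+36+35=103 → 692/961 = 0.72008
  stop: TP=99, FP=64+36+56=156, FN=47+41+39=127 → 198/481 = 0.41164
  noentry: TP=252, FP=75+35+39=149, FN=53+56+56=165 → 504/818 = 0.61614
Lowest is class 'stop' with F1 score = 0.4116.

0.4116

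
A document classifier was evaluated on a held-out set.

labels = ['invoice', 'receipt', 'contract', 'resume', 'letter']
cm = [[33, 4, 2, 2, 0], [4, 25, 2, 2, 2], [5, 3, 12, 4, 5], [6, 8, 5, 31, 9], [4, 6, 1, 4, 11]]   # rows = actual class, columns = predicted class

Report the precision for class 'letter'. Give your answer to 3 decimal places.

0.407

Treat 'letter' as positive and all other classes as negative.
precision = TP/(TP+FP).
letter: TP=11, FP=0+2+5+9=16 → 11/27 = 0.4074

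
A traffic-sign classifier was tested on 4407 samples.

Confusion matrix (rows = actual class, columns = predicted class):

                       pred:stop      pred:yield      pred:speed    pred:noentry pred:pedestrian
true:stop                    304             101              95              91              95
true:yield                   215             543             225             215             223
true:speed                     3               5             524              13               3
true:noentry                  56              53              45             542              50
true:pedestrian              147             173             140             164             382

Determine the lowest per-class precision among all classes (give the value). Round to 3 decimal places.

Per-class precision (TP/(TP+FP)):
  stop: TP=304, FP=215+3+56+147=421 → 304/725 = 0.4193
  yield: TP=543, FP=101+5+53+173=332 → 543/875 = 0.6206
  speed: TP=524, FP=95+225+45+140=505 → 524/1029 = 0.5092
  noentry: TP=542, FP=91+215+13+164=483 → 542/1025 = 0.5288
  pedestrian: TP=382, FP=95+223+3+50=371 → 382/753 = 0.5073
Lowest is class 'stop' with precision = 0.419.

0.419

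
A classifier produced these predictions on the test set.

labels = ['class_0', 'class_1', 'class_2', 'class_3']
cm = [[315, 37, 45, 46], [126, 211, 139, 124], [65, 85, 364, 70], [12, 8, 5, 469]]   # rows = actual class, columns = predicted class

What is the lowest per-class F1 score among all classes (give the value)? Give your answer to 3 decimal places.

0.448

Per-class F1 score (2·TP/(2·TP+FP+FN)):
  class_0: TP=315, FP=126+65+12=203, FN=37+45+46=128 → 630/961 = 0.6556
  class_1: TP=211, FP=37+85+8=130, FN=126+139+124=389 → 422/941 = 0.4485
  class_2: TP=364, FP=45+139+5=189, FN=65+85+70=220 → 728/1137 = 0.6403
  class_3: TP=469, FP=46+124+70=240, FN=12+8+5=25 → 938/1203 = 0.7797
Lowest is class 'class_1' with F1 score = 0.448.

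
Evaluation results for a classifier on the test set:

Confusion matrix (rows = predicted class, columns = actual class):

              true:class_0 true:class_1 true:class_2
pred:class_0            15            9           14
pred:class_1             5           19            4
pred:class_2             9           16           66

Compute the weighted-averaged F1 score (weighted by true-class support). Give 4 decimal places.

Per-class F1 score (2·TP/(2·TP+FP+FN)):
  class_0: TP=15, FP=9+14=23, FN=5+9=14 → 30/67 = 0.44776
  class_1: TP=19, FP=5+4=9, FN=9+16=25 → 38/72 = 0.52778
  class_2: TP=66, FP=9+16=25, FN=14+4=18 → 132/175 = 0.75429
Weighted-F1 score = Σ (supportᵢ/N)·F1 scoreᵢ with N=157: (29/157)·0.44776 + (44/157)·0.52778 + (84/157)·0.75429 = 0.6342

0.6342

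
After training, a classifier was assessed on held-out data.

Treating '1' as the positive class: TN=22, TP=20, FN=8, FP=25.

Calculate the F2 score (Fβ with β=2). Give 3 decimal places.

Fβ = (1+β²)·TP / ((1+β²)·TP + β²·FN + FP), with β²=4
= 5·20 / (5·20 + 4·8 + 25) = 0.637

0.637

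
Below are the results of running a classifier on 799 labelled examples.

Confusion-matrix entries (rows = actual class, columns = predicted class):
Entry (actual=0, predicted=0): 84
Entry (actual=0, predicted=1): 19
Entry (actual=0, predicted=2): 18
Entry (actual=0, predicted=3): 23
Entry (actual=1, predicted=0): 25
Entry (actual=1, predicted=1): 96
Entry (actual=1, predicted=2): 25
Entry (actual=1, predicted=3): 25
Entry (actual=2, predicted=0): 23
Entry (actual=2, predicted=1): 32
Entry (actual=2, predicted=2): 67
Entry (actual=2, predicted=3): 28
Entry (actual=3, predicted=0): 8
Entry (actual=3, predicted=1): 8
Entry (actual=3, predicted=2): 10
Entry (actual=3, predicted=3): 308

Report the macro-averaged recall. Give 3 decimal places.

Per-class recall (TP/(TP+FN)):
  0: TP=84, FN=19+18+23=60 → 84/144 = 0.5833
  1: TP=96, FN=25+25+25=75 → 96/171 = 0.5614
  2: TP=67, FN=23+32+28=83 → 67/150 = 0.4467
  3: TP=308, FN=8+8+10=26 → 308/334 = 0.9222
Macro-recall = mean = (0.5833 + 0.5614 + 0.4467 + 0.9222) / 4 = 0.628

0.628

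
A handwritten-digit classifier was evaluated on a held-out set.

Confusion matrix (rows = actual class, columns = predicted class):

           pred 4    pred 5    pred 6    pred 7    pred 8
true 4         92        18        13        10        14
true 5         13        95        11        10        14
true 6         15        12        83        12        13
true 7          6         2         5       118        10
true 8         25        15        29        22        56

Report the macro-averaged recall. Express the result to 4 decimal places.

0.6246

Per-class recall (TP/(TP+FN)):
  4: TP=92, FN=18+13+10+14=55 → 92/147 = 0.62585
  5: TP=95, FN=13+11+10+14=48 → 95/143 = 0.66434
  6: TP=83, FN=15+12+12+13=52 → 83/135 = 0.61481
  7: TP=118, FN=6+2+5+10=23 → 118/141 = 0.83688
  8: TP=56, FN=25+15+29+22=91 → 56/147 = 0.38095
Macro-recall = mean = (0.62585 + 0.66434 + 0.61481 + 0.83688 + 0.38095) / 5 = 0.6246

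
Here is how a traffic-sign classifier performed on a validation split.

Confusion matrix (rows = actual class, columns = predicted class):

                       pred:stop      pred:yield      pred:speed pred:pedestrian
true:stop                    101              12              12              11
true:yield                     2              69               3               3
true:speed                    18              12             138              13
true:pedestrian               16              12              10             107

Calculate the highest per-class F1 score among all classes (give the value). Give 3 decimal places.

Per-class F1 score (2·TP/(2·TP+FP+FN)):
  stop: TP=101, FP=2+18+16=36, FN=12+12+11=35 → 202/273 = 0.7399
  yield: TP=69, FP=12+12+12=36, FN=2+3+3=8 → 138/182 = 0.7582
  speed: TP=138, FP=12+3+10=25, FN=18+12+13=43 → 276/344 = 0.8023
  pedestrian: TP=107, FP=11+3+13=27, FN=16+12+10=38 → 214/279 = 0.7670
Highest is class 'speed' with F1 score = 0.802.

0.802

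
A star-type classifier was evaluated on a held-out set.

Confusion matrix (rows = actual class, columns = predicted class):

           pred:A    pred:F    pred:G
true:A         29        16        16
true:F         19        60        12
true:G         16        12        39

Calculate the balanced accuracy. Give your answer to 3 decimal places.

0.572

Balanced accuracy = mean of per-class recall.
  A: recall = 29/61 = 0.4754
  F: recall = 60/91 = 0.6593
  G: recall = 39/67 = 0.5821
Mean = (0.4754 + 0.6593 + 0.5821) / 3 = 0.572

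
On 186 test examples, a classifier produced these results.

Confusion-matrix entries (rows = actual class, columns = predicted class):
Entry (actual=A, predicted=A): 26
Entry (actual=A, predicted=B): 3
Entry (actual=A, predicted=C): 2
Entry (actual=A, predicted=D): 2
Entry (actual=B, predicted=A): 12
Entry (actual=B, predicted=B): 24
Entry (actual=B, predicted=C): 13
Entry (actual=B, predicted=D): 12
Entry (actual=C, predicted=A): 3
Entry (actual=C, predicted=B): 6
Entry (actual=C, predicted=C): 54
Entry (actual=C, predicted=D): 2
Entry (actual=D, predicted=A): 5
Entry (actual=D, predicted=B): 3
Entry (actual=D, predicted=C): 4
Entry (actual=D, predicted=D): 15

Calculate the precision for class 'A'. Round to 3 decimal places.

0.565

precision = TP/(TP+FP).
A: TP=26, FP=12+3+5=20 → 26/46 = 0.5652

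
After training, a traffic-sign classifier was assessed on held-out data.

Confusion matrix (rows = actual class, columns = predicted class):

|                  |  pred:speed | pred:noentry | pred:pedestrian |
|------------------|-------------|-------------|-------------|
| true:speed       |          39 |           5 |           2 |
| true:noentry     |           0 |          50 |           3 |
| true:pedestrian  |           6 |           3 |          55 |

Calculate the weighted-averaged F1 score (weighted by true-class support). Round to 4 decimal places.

0.8831

Per-class F1 score (2·TP/(2·TP+FP+FN)):
  speed: TP=39, FP=0+6=6, FN=5+2=7 → 78/91 = 0.85714
  noentry: TP=50, FP=5+3=8, FN=0+3=3 → 100/111 = 0.90090
  pedestrian: TP=55, FP=2+3=5, FN=6+3=9 → 110/124 = 0.88710
Weighted-F1 score = Σ (supportᵢ/N)·F1 scoreᵢ with N=163: (46/163)·0.85714 + (53/163)·0.90090 + (64/163)·0.88710 = 0.8831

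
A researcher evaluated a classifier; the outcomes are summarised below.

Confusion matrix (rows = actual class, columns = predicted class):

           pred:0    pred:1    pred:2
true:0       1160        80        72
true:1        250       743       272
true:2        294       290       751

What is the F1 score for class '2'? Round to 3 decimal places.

0.618

Treat '2' as positive and all other classes as negative.
F1 score = 2·TP/(2·TP+FP+FN).
2: TP=751, FP=72+272=344, FN=294+290=584 → 1502/2430 = 0.6181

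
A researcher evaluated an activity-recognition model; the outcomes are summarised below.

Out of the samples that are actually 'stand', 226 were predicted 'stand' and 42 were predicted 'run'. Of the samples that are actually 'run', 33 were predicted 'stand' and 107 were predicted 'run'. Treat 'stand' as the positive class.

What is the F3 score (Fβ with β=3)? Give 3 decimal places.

Fβ = (1+β²)·TP / ((1+β²)·TP + β²·FN + FP), with β²=9
= 10·226 / (10·226 + 9·42 + 33) = 0.846

0.846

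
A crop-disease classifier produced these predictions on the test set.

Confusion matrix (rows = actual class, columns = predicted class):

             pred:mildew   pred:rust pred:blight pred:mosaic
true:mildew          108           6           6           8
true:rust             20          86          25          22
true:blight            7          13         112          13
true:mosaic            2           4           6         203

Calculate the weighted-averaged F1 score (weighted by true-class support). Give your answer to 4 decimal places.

0.7872

Per-class F1 score (2·TP/(2·TP+FP+FN)):
  mildew: TP=108, FP=20+7+2=29, FN=6+6+8=20 → 216/265 = 0.81509
  rust: TP=86, FP=6+13+4=23, FN=20+25+22=67 → 172/262 = 0.65649
  blight: TP=112, FP=6+25+6=37, FN=7+13+13=33 → 224/294 = 0.76190
  mosaic: TP=203, FP=8+22+13=43, FN=2+4+6=12 → 406/461 = 0.88069
Weighted-F1 score = Σ (supportᵢ/N)·F1 scoreᵢ with N=641: (128/641)·0.81509 + (153/641)·0.65649 + (145/641)·0.76190 + (215/641)·0.88069 = 0.7872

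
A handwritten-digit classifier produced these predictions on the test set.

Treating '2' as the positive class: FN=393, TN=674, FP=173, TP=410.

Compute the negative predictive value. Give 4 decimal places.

0.6317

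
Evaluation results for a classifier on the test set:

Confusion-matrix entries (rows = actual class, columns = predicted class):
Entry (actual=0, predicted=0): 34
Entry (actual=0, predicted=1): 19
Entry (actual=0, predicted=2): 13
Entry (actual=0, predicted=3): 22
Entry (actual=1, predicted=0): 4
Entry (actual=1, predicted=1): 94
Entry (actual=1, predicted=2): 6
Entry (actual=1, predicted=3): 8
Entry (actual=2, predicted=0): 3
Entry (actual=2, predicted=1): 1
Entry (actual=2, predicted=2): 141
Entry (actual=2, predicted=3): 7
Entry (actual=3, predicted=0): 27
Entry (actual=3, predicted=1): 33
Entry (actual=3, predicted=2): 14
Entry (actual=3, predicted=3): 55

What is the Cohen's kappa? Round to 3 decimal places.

0.557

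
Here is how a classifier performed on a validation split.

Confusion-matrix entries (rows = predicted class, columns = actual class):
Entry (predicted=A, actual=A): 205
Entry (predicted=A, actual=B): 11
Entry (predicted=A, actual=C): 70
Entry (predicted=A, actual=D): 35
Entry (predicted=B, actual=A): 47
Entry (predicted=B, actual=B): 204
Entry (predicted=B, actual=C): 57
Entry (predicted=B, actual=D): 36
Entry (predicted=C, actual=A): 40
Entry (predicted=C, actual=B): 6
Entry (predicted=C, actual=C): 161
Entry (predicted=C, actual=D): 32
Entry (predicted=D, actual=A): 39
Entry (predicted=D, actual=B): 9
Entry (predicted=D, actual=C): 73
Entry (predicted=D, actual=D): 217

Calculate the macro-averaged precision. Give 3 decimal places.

Per-class precision (TP/(TP+FP)):
  A: TP=205, FP=11+70+35=116 → 205/321 = 0.6386
  B: TP=204, FP=47+57+36=140 → 204/344 = 0.5930
  C: TP=161, FP=40+6+32=78 → 161/239 = 0.6736
  D: TP=217, FP=39+9+73=121 → 217/338 = 0.6420
Macro-precision = mean = (0.6386 + 0.5930 + 0.6736 + 0.6420) / 4 = 0.637

0.637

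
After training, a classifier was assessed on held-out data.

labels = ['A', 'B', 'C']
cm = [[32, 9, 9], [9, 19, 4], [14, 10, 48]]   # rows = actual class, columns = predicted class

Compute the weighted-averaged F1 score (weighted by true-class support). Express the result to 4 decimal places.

0.6482

Per-class F1 score (2·TP/(2·TP+FP+FN)):
  A: TP=32, FP=9+14=23, FN=9+9=18 → 64/105 = 0.60952
  B: TP=19, FP=9+10=19, FN=9+4=13 → 38/70 = 0.54286
  C: TP=48, FP=9+4=13, FN=14+10=24 → 96/133 = 0.72180
Weighted-F1 score = Σ (supportᵢ/N)·F1 scoreᵢ with N=154: (50/154)·0.60952 + (32/154)·0.54286 + (72/154)·0.72180 = 0.6482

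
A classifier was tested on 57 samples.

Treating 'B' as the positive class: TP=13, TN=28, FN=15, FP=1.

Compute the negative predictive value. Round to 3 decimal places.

NPV = TN/(TN+FN) = 28/(28+15) = 0.651

0.651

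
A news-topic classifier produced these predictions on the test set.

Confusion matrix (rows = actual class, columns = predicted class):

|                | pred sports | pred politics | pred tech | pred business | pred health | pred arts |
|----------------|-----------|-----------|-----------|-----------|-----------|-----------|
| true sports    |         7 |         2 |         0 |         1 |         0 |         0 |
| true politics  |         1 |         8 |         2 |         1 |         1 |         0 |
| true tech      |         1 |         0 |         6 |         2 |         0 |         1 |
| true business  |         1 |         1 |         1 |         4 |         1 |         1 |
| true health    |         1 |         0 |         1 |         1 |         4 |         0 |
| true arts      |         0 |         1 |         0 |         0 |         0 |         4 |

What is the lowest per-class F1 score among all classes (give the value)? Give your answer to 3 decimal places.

0.444

Per-class F1 score (2·TP/(2·TP+FP+FN)):
  sports: TP=7, FP=1+1+1+1+0=4, FN=2+0+1+0+0=3 → 14/21 = 0.6667
  politics: TP=8, FP=2+0+1+0+1=4, FN=1+2+1+1+0=5 → 16/25 = 0.6400
  tech: TP=6, FP=0+2+1+1+0=4, FN=1+0+2+0+1=4 → 12/20 = 0.6000
  business: TP=4, FP=1+1+2+1+0=5, FN=1+1+1+1+1=5 → 8/18 = 0.4444
  health: TP=4, FP=0+1+0+1+0=2, FN=1+0+1+1+0=3 → 8/13 = 0.6154
  arts: TP=4, FP=0+0+1+1+0=2, FN=0+1+0+0+0=1 → 8/11 = 0.7273
Lowest is class 'business' with F1 score = 0.444.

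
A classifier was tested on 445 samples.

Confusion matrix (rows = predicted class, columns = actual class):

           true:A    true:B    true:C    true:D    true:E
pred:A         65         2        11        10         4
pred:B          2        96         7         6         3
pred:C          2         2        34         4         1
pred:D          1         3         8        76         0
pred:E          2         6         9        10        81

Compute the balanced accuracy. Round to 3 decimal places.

0.781

Balanced accuracy = mean of per-class recall.
  A: recall = 65/72 = 0.9028
  B: recall = 96/109 = 0.8807
  C: recall = 34/69 = 0.4928
  D: recall = 76/106 = 0.7170
  E: recall = 81/89 = 0.9101
Mean = (0.9028 + 0.8807 + 0.4928 + 0.7170 + 0.9101) / 5 = 0.781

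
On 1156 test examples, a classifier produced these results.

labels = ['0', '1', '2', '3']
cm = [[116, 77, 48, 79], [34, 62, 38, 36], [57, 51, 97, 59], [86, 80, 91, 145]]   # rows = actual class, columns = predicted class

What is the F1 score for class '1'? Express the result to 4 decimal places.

0.2818

Take TP from the diagonal, FP from the rest of the '1' prediction marginal, FN from the rest of the '1' actual marginal.
F1 score = 2·TP/(2·TP+FP+FN).
1: TP=62, FP=77+51+80=208, FN=34+38+36=108 → 124/440 = 0.28182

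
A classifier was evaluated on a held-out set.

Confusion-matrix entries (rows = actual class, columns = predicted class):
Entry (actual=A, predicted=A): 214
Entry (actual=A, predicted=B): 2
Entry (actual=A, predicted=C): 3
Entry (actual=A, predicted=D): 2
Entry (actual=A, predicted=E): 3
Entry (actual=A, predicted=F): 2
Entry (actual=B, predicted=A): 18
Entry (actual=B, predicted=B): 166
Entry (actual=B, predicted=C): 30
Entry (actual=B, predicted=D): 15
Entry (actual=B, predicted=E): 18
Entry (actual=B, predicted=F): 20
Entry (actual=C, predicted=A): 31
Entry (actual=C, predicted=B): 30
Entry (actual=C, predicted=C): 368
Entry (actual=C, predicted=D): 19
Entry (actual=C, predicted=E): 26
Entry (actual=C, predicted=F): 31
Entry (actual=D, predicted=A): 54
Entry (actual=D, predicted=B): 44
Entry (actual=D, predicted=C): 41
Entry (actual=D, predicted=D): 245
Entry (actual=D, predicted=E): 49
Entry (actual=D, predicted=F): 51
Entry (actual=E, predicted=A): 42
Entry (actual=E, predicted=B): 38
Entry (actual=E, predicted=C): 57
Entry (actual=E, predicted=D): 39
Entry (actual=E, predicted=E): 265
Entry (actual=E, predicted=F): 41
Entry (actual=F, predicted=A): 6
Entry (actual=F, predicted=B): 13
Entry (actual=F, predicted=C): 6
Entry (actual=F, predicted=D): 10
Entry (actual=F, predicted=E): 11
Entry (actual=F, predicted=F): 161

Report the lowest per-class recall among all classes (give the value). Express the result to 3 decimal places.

0.506

Per-class recall (TP/(TP+FN)):
  A: TP=214, FN=2+3+2+3+2=12 → 214/226 = 0.9469
  B: TP=166, FN=18+30+15+18+20=101 → 166/267 = 0.6217
  C: TP=368, FN=31+30+19+26+31=137 → 368/505 = 0.7287
  D: TP=245, FN=54+44+41+49+51=239 → 245/484 = 0.5062
  E: TP=265, FN=42+38+57+39+41=217 → 265/482 = 0.5498
  F: TP=161, FN=6+13+6+10+11=46 → 161/207 = 0.7778
Lowest is class 'D' with recall = 0.506.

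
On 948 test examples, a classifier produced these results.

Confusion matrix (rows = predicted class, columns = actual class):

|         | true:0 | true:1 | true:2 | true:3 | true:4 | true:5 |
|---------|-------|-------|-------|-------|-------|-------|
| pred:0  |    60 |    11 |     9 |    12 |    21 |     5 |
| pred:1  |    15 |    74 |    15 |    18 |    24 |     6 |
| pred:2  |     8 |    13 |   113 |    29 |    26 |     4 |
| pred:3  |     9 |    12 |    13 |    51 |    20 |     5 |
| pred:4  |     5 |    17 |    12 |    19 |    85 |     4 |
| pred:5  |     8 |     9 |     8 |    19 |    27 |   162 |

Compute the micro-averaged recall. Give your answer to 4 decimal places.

0.5749

Micro-averaging pools counts across classes: ΣTP=545, ΣFP=403, ΣFN=403.
Micro-recall = TP/(TP+FN) on pooled counts = 0.5749 (equals overall accuracy in single-label multiclass).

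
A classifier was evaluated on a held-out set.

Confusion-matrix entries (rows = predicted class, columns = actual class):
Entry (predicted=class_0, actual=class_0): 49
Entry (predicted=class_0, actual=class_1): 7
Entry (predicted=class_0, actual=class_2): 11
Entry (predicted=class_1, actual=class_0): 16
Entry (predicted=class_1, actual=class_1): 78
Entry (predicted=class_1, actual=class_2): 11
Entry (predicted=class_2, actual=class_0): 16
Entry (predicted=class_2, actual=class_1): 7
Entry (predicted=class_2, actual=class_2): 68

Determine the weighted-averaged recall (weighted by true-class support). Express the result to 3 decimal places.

Per-class recall (TP/(TP+FN)):
  class_0: TP=49, FN=16+16=32 → 49/81 = 0.6049
  class_1: TP=78, FN=7+7=14 → 78/92 = 0.8478
  class_2: TP=68, FN=11+11=22 → 68/90 = 0.7556
Weighted-recall = Σ (supportᵢ/N)·recallᵢ with N=263: (81/263)·0.6049 + (92/263)·0.8478 + (90/263)·0.7556 = 0.741

0.741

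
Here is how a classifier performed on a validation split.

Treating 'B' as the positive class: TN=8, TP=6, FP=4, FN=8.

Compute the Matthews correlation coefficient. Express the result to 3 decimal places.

MCC = (TP·TN − FP·FN) / √((TP+FP)(TP+FN)(TN+FP)(TN+FN))
Numerator = 6·8 − 4·8 = 16
Denominator = √(10·14·12·16) = √26880 = 163.9512
MCC = 16 / 163.9512 = 0.098

0.098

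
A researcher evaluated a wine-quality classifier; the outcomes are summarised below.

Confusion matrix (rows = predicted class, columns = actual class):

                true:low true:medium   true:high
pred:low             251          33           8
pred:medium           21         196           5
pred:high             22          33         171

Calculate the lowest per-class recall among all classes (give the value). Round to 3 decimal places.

Per-class recall (TP/(TP+FN)):
  low: TP=251, FN=21+22=43 → 251/294 = 0.8537
  medium: TP=196, FN=33+33=66 → 196/262 = 0.7481
  high: TP=171, FN=8+5=13 → 171/184 = 0.9293
Lowest is class 'medium' with recall = 0.748.

0.748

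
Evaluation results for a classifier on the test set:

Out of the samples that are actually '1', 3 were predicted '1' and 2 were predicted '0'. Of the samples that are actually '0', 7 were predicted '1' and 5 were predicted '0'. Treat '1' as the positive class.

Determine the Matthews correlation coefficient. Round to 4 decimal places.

MCC = (TP·TN − FP·FN) / √((TP+FP)(TP+FN)(TN+FP)(TN+FN))
Numerator = 3·5 − 7·2 = 1
Denominator = √(10·5·12·7) = √4200 = 64.8074
MCC = 1 / 64.8074 = 0.0154

0.0154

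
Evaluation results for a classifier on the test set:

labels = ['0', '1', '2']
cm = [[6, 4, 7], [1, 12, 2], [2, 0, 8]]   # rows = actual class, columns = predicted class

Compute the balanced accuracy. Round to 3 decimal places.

0.651

Balanced accuracy = mean of per-class recall.
  0: recall = 6/17 = 0.3529
  1: recall = 12/15 = 0.8000
  2: recall = 8/10 = 0.8000
Mean = (0.3529 + 0.8000 + 0.8000) / 3 = 0.651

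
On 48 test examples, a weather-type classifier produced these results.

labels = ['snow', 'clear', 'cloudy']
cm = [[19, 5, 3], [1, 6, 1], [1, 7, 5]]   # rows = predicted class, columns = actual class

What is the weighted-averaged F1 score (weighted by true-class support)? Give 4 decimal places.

0.6047

Per-class F1 score (2·TP/(2·TP+FP+FN)):
  snow: TP=19, FP=5+3=8, FN=1+1=2 → 38/48 = 0.79167
  clear: TP=6, FP=1+1=2, FN=5+7=12 → 12/26 = 0.46154
  cloudy: TP=5, FP=1+7=8, FN=3+1=4 → 10/22 = 0.45455
Weighted-F1 score = Σ (supportᵢ/N)·F1 scoreᵢ with N=48: (21/48)·0.79167 + (18/48)·0.46154 + (9/48)·0.45455 = 0.6047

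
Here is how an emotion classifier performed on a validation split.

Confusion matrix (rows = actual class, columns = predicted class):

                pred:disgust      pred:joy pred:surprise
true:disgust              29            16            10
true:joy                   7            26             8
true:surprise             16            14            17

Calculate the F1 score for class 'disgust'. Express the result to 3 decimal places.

0.542

Take TP from the diagonal, FP from the rest of the 'disgust' prediction marginal, FN from the rest of the 'disgust' actual marginal.
F1 score = 2·TP/(2·TP+FP+FN).
disgust: TP=29, FP=7+16=23, FN=16+10=26 → 58/107 = 0.5421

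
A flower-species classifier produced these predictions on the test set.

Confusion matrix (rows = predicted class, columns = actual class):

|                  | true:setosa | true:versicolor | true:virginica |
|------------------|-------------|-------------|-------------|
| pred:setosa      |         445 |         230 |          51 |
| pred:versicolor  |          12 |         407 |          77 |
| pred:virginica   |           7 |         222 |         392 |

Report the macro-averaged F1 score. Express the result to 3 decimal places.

0.679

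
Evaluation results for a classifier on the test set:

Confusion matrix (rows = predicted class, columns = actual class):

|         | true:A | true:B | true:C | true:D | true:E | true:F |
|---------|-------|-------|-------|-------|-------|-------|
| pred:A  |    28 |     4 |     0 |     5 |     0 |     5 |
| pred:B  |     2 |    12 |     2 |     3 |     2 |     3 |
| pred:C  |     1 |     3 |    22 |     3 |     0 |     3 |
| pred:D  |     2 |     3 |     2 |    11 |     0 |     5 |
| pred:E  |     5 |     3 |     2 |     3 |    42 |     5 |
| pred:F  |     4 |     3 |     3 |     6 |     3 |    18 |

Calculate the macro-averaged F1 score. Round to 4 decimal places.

0.5821

Per-class F1 score (2·TP/(2·TP+FP+FN)):
  A: TP=28, FP=4+0+5+0+5=14, FN=2+1+2+5+4=14 → 56/84 = 0.66667
  B: TP=12, FP=2+2+3+2+3=12, FN=4+3+3+3+3=16 → 24/52 = 0.46154
  C: TP=22, FP=1+3+3+0+3=10, FN=0+2+2+2+3=9 → 44/63 = 0.69841
  D: TP=11, FP=2+3+2+0+5=12, FN=5+3+3+3+6=20 → 22/54 = 0.40741
  E: TP=42, FP=5+3+2+3+5=18, FN=0+2+0+0+3=5 → 84/107 = 0.78505
  F: TP=18, FP=4+3+3+6+3=19, FN=5+3+3+5+5=21 → 36/76 = 0.47368
Macro-F1 score = mean = (0.66667 + 0.46154 + 0.69841 + 0.40741 + 0.78505 + 0.47368) / 6 = 0.5821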